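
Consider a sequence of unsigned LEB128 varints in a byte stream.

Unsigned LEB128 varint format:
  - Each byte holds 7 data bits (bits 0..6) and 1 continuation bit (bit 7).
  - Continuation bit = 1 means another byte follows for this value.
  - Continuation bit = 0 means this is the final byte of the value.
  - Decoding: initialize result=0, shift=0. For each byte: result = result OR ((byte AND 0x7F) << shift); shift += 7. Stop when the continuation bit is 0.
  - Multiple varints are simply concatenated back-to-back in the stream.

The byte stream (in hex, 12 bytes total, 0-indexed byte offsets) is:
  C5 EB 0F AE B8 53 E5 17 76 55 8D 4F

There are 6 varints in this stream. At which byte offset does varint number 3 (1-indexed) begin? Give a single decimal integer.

Answer: 6

Derivation:
  byte[0]=0xC5 cont=1 payload=0x45=69: acc |= 69<<0 -> acc=69 shift=7
  byte[1]=0xEB cont=1 payload=0x6B=107: acc |= 107<<7 -> acc=13765 shift=14
  byte[2]=0x0F cont=0 payload=0x0F=15: acc |= 15<<14 -> acc=259525 shift=21 [end]
Varint 1: bytes[0:3] = C5 EB 0F -> value 259525 (3 byte(s))
  byte[3]=0xAE cont=1 payload=0x2E=46: acc |= 46<<0 -> acc=46 shift=7
  byte[4]=0xB8 cont=1 payload=0x38=56: acc |= 56<<7 -> acc=7214 shift=14
  byte[5]=0x53 cont=0 payload=0x53=83: acc |= 83<<14 -> acc=1367086 shift=21 [end]
Varint 2: bytes[3:6] = AE B8 53 -> value 1367086 (3 byte(s))
  byte[6]=0xE5 cont=1 payload=0x65=101: acc |= 101<<0 -> acc=101 shift=7
  byte[7]=0x17 cont=0 payload=0x17=23: acc |= 23<<7 -> acc=3045 shift=14 [end]
Varint 3: bytes[6:8] = E5 17 -> value 3045 (2 byte(s))
  byte[8]=0x76 cont=0 payload=0x76=118: acc |= 118<<0 -> acc=118 shift=7 [end]
Varint 4: bytes[8:9] = 76 -> value 118 (1 byte(s))
  byte[9]=0x55 cont=0 payload=0x55=85: acc |= 85<<0 -> acc=85 shift=7 [end]
Varint 5: bytes[9:10] = 55 -> value 85 (1 byte(s))
  byte[10]=0x8D cont=1 payload=0x0D=13: acc |= 13<<0 -> acc=13 shift=7
  byte[11]=0x4F cont=0 payload=0x4F=79: acc |= 79<<7 -> acc=10125 shift=14 [end]
Varint 6: bytes[10:12] = 8D 4F -> value 10125 (2 byte(s))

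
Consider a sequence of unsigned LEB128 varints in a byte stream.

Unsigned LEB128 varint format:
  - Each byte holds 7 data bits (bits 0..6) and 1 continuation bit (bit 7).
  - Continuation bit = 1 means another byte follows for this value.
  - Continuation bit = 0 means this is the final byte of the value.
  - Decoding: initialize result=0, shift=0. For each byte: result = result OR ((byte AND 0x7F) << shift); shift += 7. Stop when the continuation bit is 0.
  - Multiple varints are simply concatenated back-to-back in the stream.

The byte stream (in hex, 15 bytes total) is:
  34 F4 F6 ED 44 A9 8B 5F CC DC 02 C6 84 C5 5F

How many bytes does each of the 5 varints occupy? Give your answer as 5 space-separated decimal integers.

  byte[0]=0x34 cont=0 payload=0x34=52: acc |= 52<<0 -> acc=52 shift=7 [end]
Varint 1: bytes[0:1] = 34 -> value 52 (1 byte(s))
  byte[1]=0xF4 cont=1 payload=0x74=116: acc |= 116<<0 -> acc=116 shift=7
  byte[2]=0xF6 cont=1 payload=0x76=118: acc |= 118<<7 -> acc=15220 shift=14
  byte[3]=0xED cont=1 payload=0x6D=109: acc |= 109<<14 -> acc=1801076 shift=21
  byte[4]=0x44 cont=0 payload=0x44=68: acc |= 68<<21 -> acc=144407412 shift=28 [end]
Varint 2: bytes[1:5] = F4 F6 ED 44 -> value 144407412 (4 byte(s))
  byte[5]=0xA9 cont=1 payload=0x29=41: acc |= 41<<0 -> acc=41 shift=7
  byte[6]=0x8B cont=1 payload=0x0B=11: acc |= 11<<7 -> acc=1449 shift=14
  byte[7]=0x5F cont=0 payload=0x5F=95: acc |= 95<<14 -> acc=1557929 shift=21 [end]
Varint 3: bytes[5:8] = A9 8B 5F -> value 1557929 (3 byte(s))
  byte[8]=0xCC cont=1 payload=0x4C=76: acc |= 76<<0 -> acc=76 shift=7
  byte[9]=0xDC cont=1 payload=0x5C=92: acc |= 92<<7 -> acc=11852 shift=14
  byte[10]=0x02 cont=0 payload=0x02=2: acc |= 2<<14 -> acc=44620 shift=21 [end]
Varint 4: bytes[8:11] = CC DC 02 -> value 44620 (3 byte(s))
  byte[11]=0xC6 cont=1 payload=0x46=70: acc |= 70<<0 -> acc=70 shift=7
  byte[12]=0x84 cont=1 payload=0x04=4: acc |= 4<<7 -> acc=582 shift=14
  byte[13]=0xC5 cont=1 payload=0x45=69: acc |= 69<<14 -> acc=1131078 shift=21
  byte[14]=0x5F cont=0 payload=0x5F=95: acc |= 95<<21 -> acc=200360518 shift=28 [end]
Varint 5: bytes[11:15] = C6 84 C5 5F -> value 200360518 (4 byte(s))

Answer: 1 4 3 3 4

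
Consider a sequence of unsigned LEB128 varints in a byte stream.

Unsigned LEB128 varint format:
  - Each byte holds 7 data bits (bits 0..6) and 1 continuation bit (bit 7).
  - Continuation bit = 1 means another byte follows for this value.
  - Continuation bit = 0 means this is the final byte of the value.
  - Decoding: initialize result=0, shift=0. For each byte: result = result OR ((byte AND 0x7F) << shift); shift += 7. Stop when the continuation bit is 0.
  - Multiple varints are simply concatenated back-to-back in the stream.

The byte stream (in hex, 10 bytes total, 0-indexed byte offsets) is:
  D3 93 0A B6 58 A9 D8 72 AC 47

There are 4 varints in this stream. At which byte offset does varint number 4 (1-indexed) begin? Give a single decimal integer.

Answer: 8

Derivation:
  byte[0]=0xD3 cont=1 payload=0x53=83: acc |= 83<<0 -> acc=83 shift=7
  byte[1]=0x93 cont=1 payload=0x13=19: acc |= 19<<7 -> acc=2515 shift=14
  byte[2]=0x0A cont=0 payload=0x0A=10: acc |= 10<<14 -> acc=166355 shift=21 [end]
Varint 1: bytes[0:3] = D3 93 0A -> value 166355 (3 byte(s))
  byte[3]=0xB6 cont=1 payload=0x36=54: acc |= 54<<0 -> acc=54 shift=7
  byte[4]=0x58 cont=0 payload=0x58=88: acc |= 88<<7 -> acc=11318 shift=14 [end]
Varint 2: bytes[3:5] = B6 58 -> value 11318 (2 byte(s))
  byte[5]=0xA9 cont=1 payload=0x29=41: acc |= 41<<0 -> acc=41 shift=7
  byte[6]=0xD8 cont=1 payload=0x58=88: acc |= 88<<7 -> acc=11305 shift=14
  byte[7]=0x72 cont=0 payload=0x72=114: acc |= 114<<14 -> acc=1879081 shift=21 [end]
Varint 3: bytes[5:8] = A9 D8 72 -> value 1879081 (3 byte(s))
  byte[8]=0xAC cont=1 payload=0x2C=44: acc |= 44<<0 -> acc=44 shift=7
  byte[9]=0x47 cont=0 payload=0x47=71: acc |= 71<<7 -> acc=9132 shift=14 [end]
Varint 4: bytes[8:10] = AC 47 -> value 9132 (2 byte(s))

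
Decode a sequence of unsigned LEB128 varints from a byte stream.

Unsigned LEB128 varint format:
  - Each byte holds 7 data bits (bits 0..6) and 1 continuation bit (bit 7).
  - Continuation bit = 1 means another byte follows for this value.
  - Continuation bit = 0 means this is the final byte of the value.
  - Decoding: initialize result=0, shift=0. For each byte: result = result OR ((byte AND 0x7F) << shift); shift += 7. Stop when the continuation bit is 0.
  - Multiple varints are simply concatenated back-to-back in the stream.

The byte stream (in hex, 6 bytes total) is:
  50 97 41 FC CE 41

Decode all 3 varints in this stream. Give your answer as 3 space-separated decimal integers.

  byte[0]=0x50 cont=0 payload=0x50=80: acc |= 80<<0 -> acc=80 shift=7 [end]
Varint 1: bytes[0:1] = 50 -> value 80 (1 byte(s))
  byte[1]=0x97 cont=1 payload=0x17=23: acc |= 23<<0 -> acc=23 shift=7
  byte[2]=0x41 cont=0 payload=0x41=65: acc |= 65<<7 -> acc=8343 shift=14 [end]
Varint 2: bytes[1:3] = 97 41 -> value 8343 (2 byte(s))
  byte[3]=0xFC cont=1 payload=0x7C=124: acc |= 124<<0 -> acc=124 shift=7
  byte[4]=0xCE cont=1 payload=0x4E=78: acc |= 78<<7 -> acc=10108 shift=14
  byte[5]=0x41 cont=0 payload=0x41=65: acc |= 65<<14 -> acc=1075068 shift=21 [end]
Varint 3: bytes[3:6] = FC CE 41 -> value 1075068 (3 byte(s))

Answer: 80 8343 1075068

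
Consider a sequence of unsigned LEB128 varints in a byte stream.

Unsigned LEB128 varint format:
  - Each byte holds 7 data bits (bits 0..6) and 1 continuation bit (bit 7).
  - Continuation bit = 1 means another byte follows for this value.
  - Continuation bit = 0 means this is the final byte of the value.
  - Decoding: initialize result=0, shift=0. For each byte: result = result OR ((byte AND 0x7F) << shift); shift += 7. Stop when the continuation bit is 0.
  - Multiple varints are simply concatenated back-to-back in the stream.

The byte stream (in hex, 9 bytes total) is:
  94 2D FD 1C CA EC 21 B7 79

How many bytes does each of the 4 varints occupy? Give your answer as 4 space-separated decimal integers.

  byte[0]=0x94 cont=1 payload=0x14=20: acc |= 20<<0 -> acc=20 shift=7
  byte[1]=0x2D cont=0 payload=0x2D=45: acc |= 45<<7 -> acc=5780 shift=14 [end]
Varint 1: bytes[0:2] = 94 2D -> value 5780 (2 byte(s))
  byte[2]=0xFD cont=1 payload=0x7D=125: acc |= 125<<0 -> acc=125 shift=7
  byte[3]=0x1C cont=0 payload=0x1C=28: acc |= 28<<7 -> acc=3709 shift=14 [end]
Varint 2: bytes[2:4] = FD 1C -> value 3709 (2 byte(s))
  byte[4]=0xCA cont=1 payload=0x4A=74: acc |= 74<<0 -> acc=74 shift=7
  byte[5]=0xEC cont=1 payload=0x6C=108: acc |= 108<<7 -> acc=13898 shift=14
  byte[6]=0x21 cont=0 payload=0x21=33: acc |= 33<<14 -> acc=554570 shift=21 [end]
Varint 3: bytes[4:7] = CA EC 21 -> value 554570 (3 byte(s))
  byte[7]=0xB7 cont=1 payload=0x37=55: acc |= 55<<0 -> acc=55 shift=7
  byte[8]=0x79 cont=0 payload=0x79=121: acc |= 121<<7 -> acc=15543 shift=14 [end]
Varint 4: bytes[7:9] = B7 79 -> value 15543 (2 byte(s))

Answer: 2 2 3 2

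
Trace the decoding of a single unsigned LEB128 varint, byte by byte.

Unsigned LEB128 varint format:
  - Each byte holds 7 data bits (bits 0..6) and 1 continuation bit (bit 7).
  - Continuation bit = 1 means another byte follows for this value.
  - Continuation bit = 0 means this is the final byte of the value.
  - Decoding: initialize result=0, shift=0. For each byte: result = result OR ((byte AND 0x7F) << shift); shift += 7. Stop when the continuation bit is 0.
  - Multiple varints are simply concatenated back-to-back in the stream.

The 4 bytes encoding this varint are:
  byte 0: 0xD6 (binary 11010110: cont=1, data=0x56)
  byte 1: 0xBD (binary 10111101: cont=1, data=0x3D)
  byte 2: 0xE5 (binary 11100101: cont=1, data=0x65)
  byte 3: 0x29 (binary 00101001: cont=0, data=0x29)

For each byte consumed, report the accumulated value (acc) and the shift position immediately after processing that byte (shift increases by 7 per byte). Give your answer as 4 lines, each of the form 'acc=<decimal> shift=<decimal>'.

Answer: acc=86 shift=7
acc=7894 shift=14
acc=1662678 shift=21
acc=87645910 shift=28

Derivation:
byte 0=0xD6: payload=0x56=86, contrib = 86<<0 = 86; acc -> 86, shift -> 7
byte 1=0xBD: payload=0x3D=61, contrib = 61<<7 = 7808; acc -> 7894, shift -> 14
byte 2=0xE5: payload=0x65=101, contrib = 101<<14 = 1654784; acc -> 1662678, shift -> 21
byte 3=0x29: payload=0x29=41, contrib = 41<<21 = 85983232; acc -> 87645910, shift -> 28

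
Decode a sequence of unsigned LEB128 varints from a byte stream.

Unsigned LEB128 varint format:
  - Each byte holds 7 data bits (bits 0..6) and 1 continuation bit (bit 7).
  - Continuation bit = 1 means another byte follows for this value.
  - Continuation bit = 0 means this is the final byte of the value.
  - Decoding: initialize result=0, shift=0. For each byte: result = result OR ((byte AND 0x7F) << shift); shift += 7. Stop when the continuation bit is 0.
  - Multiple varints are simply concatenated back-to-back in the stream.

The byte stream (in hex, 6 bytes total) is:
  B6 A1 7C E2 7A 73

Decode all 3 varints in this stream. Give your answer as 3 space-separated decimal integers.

  byte[0]=0xB6 cont=1 payload=0x36=54: acc |= 54<<0 -> acc=54 shift=7
  byte[1]=0xA1 cont=1 payload=0x21=33: acc |= 33<<7 -> acc=4278 shift=14
  byte[2]=0x7C cont=0 payload=0x7C=124: acc |= 124<<14 -> acc=2035894 shift=21 [end]
Varint 1: bytes[0:3] = B6 A1 7C -> value 2035894 (3 byte(s))
  byte[3]=0xE2 cont=1 payload=0x62=98: acc |= 98<<0 -> acc=98 shift=7
  byte[4]=0x7A cont=0 payload=0x7A=122: acc |= 122<<7 -> acc=15714 shift=14 [end]
Varint 2: bytes[3:5] = E2 7A -> value 15714 (2 byte(s))
  byte[5]=0x73 cont=0 payload=0x73=115: acc |= 115<<0 -> acc=115 shift=7 [end]
Varint 3: bytes[5:6] = 73 -> value 115 (1 byte(s))

Answer: 2035894 15714 115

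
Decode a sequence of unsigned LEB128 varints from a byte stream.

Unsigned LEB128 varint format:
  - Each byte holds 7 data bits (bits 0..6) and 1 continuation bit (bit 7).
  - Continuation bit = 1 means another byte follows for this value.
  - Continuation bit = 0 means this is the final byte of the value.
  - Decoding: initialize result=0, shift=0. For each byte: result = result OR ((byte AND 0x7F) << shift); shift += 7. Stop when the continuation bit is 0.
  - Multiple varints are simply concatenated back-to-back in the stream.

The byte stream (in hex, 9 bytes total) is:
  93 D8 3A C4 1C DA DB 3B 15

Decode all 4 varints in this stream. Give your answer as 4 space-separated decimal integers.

Answer: 961555 3652 978394 21

Derivation:
  byte[0]=0x93 cont=1 payload=0x13=19: acc |= 19<<0 -> acc=19 shift=7
  byte[1]=0xD8 cont=1 payload=0x58=88: acc |= 88<<7 -> acc=11283 shift=14
  byte[2]=0x3A cont=0 payload=0x3A=58: acc |= 58<<14 -> acc=961555 shift=21 [end]
Varint 1: bytes[0:3] = 93 D8 3A -> value 961555 (3 byte(s))
  byte[3]=0xC4 cont=1 payload=0x44=68: acc |= 68<<0 -> acc=68 shift=7
  byte[4]=0x1C cont=0 payload=0x1C=28: acc |= 28<<7 -> acc=3652 shift=14 [end]
Varint 2: bytes[3:5] = C4 1C -> value 3652 (2 byte(s))
  byte[5]=0xDA cont=1 payload=0x5A=90: acc |= 90<<0 -> acc=90 shift=7
  byte[6]=0xDB cont=1 payload=0x5B=91: acc |= 91<<7 -> acc=11738 shift=14
  byte[7]=0x3B cont=0 payload=0x3B=59: acc |= 59<<14 -> acc=978394 shift=21 [end]
Varint 3: bytes[5:8] = DA DB 3B -> value 978394 (3 byte(s))
  byte[8]=0x15 cont=0 payload=0x15=21: acc |= 21<<0 -> acc=21 shift=7 [end]
Varint 4: bytes[8:9] = 15 -> value 21 (1 byte(s))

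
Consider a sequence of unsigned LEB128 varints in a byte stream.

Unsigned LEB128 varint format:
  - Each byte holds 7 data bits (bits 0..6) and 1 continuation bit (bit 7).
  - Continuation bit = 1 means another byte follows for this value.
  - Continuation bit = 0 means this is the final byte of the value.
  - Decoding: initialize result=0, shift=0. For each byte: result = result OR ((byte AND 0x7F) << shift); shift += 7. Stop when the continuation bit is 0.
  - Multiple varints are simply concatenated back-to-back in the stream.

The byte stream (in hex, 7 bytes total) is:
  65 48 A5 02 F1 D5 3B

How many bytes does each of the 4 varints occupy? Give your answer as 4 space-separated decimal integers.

  byte[0]=0x65 cont=0 payload=0x65=101: acc |= 101<<0 -> acc=101 shift=7 [end]
Varint 1: bytes[0:1] = 65 -> value 101 (1 byte(s))
  byte[1]=0x48 cont=0 payload=0x48=72: acc |= 72<<0 -> acc=72 shift=7 [end]
Varint 2: bytes[1:2] = 48 -> value 72 (1 byte(s))
  byte[2]=0xA5 cont=1 payload=0x25=37: acc |= 37<<0 -> acc=37 shift=7
  byte[3]=0x02 cont=0 payload=0x02=2: acc |= 2<<7 -> acc=293 shift=14 [end]
Varint 3: bytes[2:4] = A5 02 -> value 293 (2 byte(s))
  byte[4]=0xF1 cont=1 payload=0x71=113: acc |= 113<<0 -> acc=113 shift=7
  byte[5]=0xD5 cont=1 payload=0x55=85: acc |= 85<<7 -> acc=10993 shift=14
  byte[6]=0x3B cont=0 payload=0x3B=59: acc |= 59<<14 -> acc=977649 shift=21 [end]
Varint 4: bytes[4:7] = F1 D5 3B -> value 977649 (3 byte(s))

Answer: 1 1 2 3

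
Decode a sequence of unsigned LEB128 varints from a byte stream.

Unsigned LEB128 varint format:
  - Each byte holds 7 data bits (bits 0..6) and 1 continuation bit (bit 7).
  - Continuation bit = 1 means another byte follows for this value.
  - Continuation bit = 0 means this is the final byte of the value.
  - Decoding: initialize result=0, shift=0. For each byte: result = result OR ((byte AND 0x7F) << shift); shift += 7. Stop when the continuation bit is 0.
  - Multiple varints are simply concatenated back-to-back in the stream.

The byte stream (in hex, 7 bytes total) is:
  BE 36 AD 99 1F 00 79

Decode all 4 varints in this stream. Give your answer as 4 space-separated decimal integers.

Answer: 6974 511149 0 121

Derivation:
  byte[0]=0xBE cont=1 payload=0x3E=62: acc |= 62<<0 -> acc=62 shift=7
  byte[1]=0x36 cont=0 payload=0x36=54: acc |= 54<<7 -> acc=6974 shift=14 [end]
Varint 1: bytes[0:2] = BE 36 -> value 6974 (2 byte(s))
  byte[2]=0xAD cont=1 payload=0x2D=45: acc |= 45<<0 -> acc=45 shift=7
  byte[3]=0x99 cont=1 payload=0x19=25: acc |= 25<<7 -> acc=3245 shift=14
  byte[4]=0x1F cont=0 payload=0x1F=31: acc |= 31<<14 -> acc=511149 shift=21 [end]
Varint 2: bytes[2:5] = AD 99 1F -> value 511149 (3 byte(s))
  byte[5]=0x00 cont=0 payload=0x00=0: acc |= 0<<0 -> acc=0 shift=7 [end]
Varint 3: bytes[5:6] = 00 -> value 0 (1 byte(s))
  byte[6]=0x79 cont=0 payload=0x79=121: acc |= 121<<0 -> acc=121 shift=7 [end]
Varint 4: bytes[6:7] = 79 -> value 121 (1 byte(s))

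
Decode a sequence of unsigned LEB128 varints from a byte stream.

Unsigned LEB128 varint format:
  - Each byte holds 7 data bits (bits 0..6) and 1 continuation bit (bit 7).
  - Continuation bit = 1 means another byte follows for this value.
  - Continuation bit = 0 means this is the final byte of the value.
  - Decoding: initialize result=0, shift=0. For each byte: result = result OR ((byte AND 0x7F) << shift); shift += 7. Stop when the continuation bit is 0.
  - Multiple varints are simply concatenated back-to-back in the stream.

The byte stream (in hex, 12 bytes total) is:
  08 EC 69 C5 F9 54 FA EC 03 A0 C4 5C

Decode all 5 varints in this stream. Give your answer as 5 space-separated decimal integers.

  byte[0]=0x08 cont=0 payload=0x08=8: acc |= 8<<0 -> acc=8 shift=7 [end]
Varint 1: bytes[0:1] = 08 -> value 8 (1 byte(s))
  byte[1]=0xEC cont=1 payload=0x6C=108: acc |= 108<<0 -> acc=108 shift=7
  byte[2]=0x69 cont=0 payload=0x69=105: acc |= 105<<7 -> acc=13548 shift=14 [end]
Varint 2: bytes[1:3] = EC 69 -> value 13548 (2 byte(s))
  byte[3]=0xC5 cont=1 payload=0x45=69: acc |= 69<<0 -> acc=69 shift=7
  byte[4]=0xF9 cont=1 payload=0x79=121: acc |= 121<<7 -> acc=15557 shift=14
  byte[5]=0x54 cont=0 payload=0x54=84: acc |= 84<<14 -> acc=1391813 shift=21 [end]
Varint 3: bytes[3:6] = C5 F9 54 -> value 1391813 (3 byte(s))
  byte[6]=0xFA cont=1 payload=0x7A=122: acc |= 122<<0 -> acc=122 shift=7
  byte[7]=0xEC cont=1 payload=0x6C=108: acc |= 108<<7 -> acc=13946 shift=14
  byte[8]=0x03 cont=0 payload=0x03=3: acc |= 3<<14 -> acc=63098 shift=21 [end]
Varint 4: bytes[6:9] = FA EC 03 -> value 63098 (3 byte(s))
  byte[9]=0xA0 cont=1 payload=0x20=32: acc |= 32<<0 -> acc=32 shift=7
  byte[10]=0xC4 cont=1 payload=0x44=68: acc |= 68<<7 -> acc=8736 shift=14
  byte[11]=0x5C cont=0 payload=0x5C=92: acc |= 92<<14 -> acc=1516064 shift=21 [end]
Varint 5: bytes[9:12] = A0 C4 5C -> value 1516064 (3 byte(s))

Answer: 8 13548 1391813 63098 1516064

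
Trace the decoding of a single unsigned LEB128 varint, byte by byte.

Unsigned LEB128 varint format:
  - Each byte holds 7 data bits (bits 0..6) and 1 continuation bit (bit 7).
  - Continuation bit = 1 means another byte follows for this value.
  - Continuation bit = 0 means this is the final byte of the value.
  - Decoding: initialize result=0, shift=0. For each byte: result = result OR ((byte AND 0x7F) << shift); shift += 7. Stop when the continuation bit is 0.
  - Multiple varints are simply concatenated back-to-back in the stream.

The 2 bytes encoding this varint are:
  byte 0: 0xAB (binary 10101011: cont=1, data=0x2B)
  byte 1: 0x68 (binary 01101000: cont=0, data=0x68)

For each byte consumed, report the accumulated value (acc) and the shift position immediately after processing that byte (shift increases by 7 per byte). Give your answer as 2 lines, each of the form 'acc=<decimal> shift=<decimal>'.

byte 0=0xAB: payload=0x2B=43, contrib = 43<<0 = 43; acc -> 43, shift -> 7
byte 1=0x68: payload=0x68=104, contrib = 104<<7 = 13312; acc -> 13355, shift -> 14

Answer: acc=43 shift=7
acc=13355 shift=14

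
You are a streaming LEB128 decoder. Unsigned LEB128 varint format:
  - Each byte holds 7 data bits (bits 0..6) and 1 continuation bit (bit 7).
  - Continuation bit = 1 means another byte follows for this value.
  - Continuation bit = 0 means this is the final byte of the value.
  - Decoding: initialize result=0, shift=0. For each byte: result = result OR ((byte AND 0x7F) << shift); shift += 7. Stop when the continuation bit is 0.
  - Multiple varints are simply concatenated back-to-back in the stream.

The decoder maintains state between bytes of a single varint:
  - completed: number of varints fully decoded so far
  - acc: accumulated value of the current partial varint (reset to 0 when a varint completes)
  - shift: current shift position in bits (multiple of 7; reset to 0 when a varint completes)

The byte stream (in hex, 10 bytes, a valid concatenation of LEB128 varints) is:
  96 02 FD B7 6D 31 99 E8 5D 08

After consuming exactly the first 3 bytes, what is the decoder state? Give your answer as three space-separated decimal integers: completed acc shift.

Answer: 1 125 7

Derivation:
byte[0]=0x96 cont=1 payload=0x16: acc |= 22<<0 -> completed=0 acc=22 shift=7
byte[1]=0x02 cont=0 payload=0x02: varint #1 complete (value=278); reset -> completed=1 acc=0 shift=0
byte[2]=0xFD cont=1 payload=0x7D: acc |= 125<<0 -> completed=1 acc=125 shift=7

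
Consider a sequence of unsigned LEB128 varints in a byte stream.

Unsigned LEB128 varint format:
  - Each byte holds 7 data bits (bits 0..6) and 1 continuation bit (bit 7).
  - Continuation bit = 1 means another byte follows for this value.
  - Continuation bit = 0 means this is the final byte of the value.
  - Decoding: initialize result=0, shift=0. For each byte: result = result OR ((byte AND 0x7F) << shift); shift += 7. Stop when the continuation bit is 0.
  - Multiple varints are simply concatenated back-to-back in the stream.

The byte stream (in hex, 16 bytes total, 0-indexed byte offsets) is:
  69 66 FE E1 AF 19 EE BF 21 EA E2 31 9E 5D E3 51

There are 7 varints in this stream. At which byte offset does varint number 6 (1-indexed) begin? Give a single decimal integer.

  byte[0]=0x69 cont=0 payload=0x69=105: acc |= 105<<0 -> acc=105 shift=7 [end]
Varint 1: bytes[0:1] = 69 -> value 105 (1 byte(s))
  byte[1]=0x66 cont=0 payload=0x66=102: acc |= 102<<0 -> acc=102 shift=7 [end]
Varint 2: bytes[1:2] = 66 -> value 102 (1 byte(s))
  byte[2]=0xFE cont=1 payload=0x7E=126: acc |= 126<<0 -> acc=126 shift=7
  byte[3]=0xE1 cont=1 payload=0x61=97: acc |= 97<<7 -> acc=12542 shift=14
  byte[4]=0xAF cont=1 payload=0x2F=47: acc |= 47<<14 -> acc=782590 shift=21
  byte[5]=0x19 cont=0 payload=0x19=25: acc |= 25<<21 -> acc=53211390 shift=28 [end]
Varint 3: bytes[2:6] = FE E1 AF 19 -> value 53211390 (4 byte(s))
  byte[6]=0xEE cont=1 payload=0x6E=110: acc |= 110<<0 -> acc=110 shift=7
  byte[7]=0xBF cont=1 payload=0x3F=63: acc |= 63<<7 -> acc=8174 shift=14
  byte[8]=0x21 cont=0 payload=0x21=33: acc |= 33<<14 -> acc=548846 shift=21 [end]
Varint 4: bytes[6:9] = EE BF 21 -> value 548846 (3 byte(s))
  byte[9]=0xEA cont=1 payload=0x6A=106: acc |= 106<<0 -> acc=106 shift=7
  byte[10]=0xE2 cont=1 payload=0x62=98: acc |= 98<<7 -> acc=12650 shift=14
  byte[11]=0x31 cont=0 payload=0x31=49: acc |= 49<<14 -> acc=815466 shift=21 [end]
Varint 5: bytes[9:12] = EA E2 31 -> value 815466 (3 byte(s))
  byte[12]=0x9E cont=1 payload=0x1E=30: acc |= 30<<0 -> acc=30 shift=7
  byte[13]=0x5D cont=0 payload=0x5D=93: acc |= 93<<7 -> acc=11934 shift=14 [end]
Varint 6: bytes[12:14] = 9E 5D -> value 11934 (2 byte(s))
  byte[14]=0xE3 cont=1 payload=0x63=99: acc |= 99<<0 -> acc=99 shift=7
  byte[15]=0x51 cont=0 payload=0x51=81: acc |= 81<<7 -> acc=10467 shift=14 [end]
Varint 7: bytes[14:16] = E3 51 -> value 10467 (2 byte(s))

Answer: 12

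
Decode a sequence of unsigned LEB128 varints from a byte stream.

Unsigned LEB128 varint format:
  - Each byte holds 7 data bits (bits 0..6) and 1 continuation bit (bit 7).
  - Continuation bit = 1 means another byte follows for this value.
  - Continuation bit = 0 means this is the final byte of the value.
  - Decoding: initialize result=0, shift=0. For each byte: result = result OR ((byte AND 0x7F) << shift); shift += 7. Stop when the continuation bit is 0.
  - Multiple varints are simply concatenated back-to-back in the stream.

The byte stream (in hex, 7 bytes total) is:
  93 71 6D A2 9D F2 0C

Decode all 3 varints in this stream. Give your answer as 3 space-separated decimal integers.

  byte[0]=0x93 cont=1 payload=0x13=19: acc |= 19<<0 -> acc=19 shift=7
  byte[1]=0x71 cont=0 payload=0x71=113: acc |= 113<<7 -> acc=14483 shift=14 [end]
Varint 1: bytes[0:2] = 93 71 -> value 14483 (2 byte(s))
  byte[2]=0x6D cont=0 payload=0x6D=109: acc |= 109<<0 -> acc=109 shift=7 [end]
Varint 2: bytes[2:3] = 6D -> value 109 (1 byte(s))
  byte[3]=0xA2 cont=1 payload=0x22=34: acc |= 34<<0 -> acc=34 shift=7
  byte[4]=0x9D cont=1 payload=0x1D=29: acc |= 29<<7 -> acc=3746 shift=14
  byte[5]=0xF2 cont=1 payload=0x72=114: acc |= 114<<14 -> acc=1871522 shift=21
  byte[6]=0x0C cont=0 payload=0x0C=12: acc |= 12<<21 -> acc=27037346 shift=28 [end]
Varint 3: bytes[3:7] = A2 9D F2 0C -> value 27037346 (4 byte(s))

Answer: 14483 109 27037346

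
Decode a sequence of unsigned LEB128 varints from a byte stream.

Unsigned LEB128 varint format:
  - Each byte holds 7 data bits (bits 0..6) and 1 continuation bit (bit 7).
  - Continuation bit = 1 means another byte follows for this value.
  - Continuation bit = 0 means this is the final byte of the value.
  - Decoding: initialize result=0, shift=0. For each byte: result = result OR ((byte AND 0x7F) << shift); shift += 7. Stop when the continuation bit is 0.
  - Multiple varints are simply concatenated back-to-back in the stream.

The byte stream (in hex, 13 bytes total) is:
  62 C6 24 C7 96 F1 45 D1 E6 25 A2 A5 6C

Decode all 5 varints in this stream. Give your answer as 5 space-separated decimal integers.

  byte[0]=0x62 cont=0 payload=0x62=98: acc |= 98<<0 -> acc=98 shift=7 [end]
Varint 1: bytes[0:1] = 62 -> value 98 (1 byte(s))
  byte[1]=0xC6 cont=1 payload=0x46=70: acc |= 70<<0 -> acc=70 shift=7
  byte[2]=0x24 cont=0 payload=0x24=36: acc |= 36<<7 -> acc=4678 shift=14 [end]
Varint 2: bytes[1:3] = C6 24 -> value 4678 (2 byte(s))
  byte[3]=0xC7 cont=1 payload=0x47=71: acc |= 71<<0 -> acc=71 shift=7
  byte[4]=0x96 cont=1 payload=0x16=22: acc |= 22<<7 -> acc=2887 shift=14
  byte[5]=0xF1 cont=1 payload=0x71=113: acc |= 113<<14 -> acc=1854279 shift=21
  byte[6]=0x45 cont=0 payload=0x45=69: acc |= 69<<21 -> acc=146557767 shift=28 [end]
Varint 3: bytes[3:7] = C7 96 F1 45 -> value 146557767 (4 byte(s))
  byte[7]=0xD1 cont=1 payload=0x51=81: acc |= 81<<0 -> acc=81 shift=7
  byte[8]=0xE6 cont=1 payload=0x66=102: acc |= 102<<7 -> acc=13137 shift=14
  byte[9]=0x25 cont=0 payload=0x25=37: acc |= 37<<14 -> acc=619345 shift=21 [end]
Varint 4: bytes[7:10] = D1 E6 25 -> value 619345 (3 byte(s))
  byte[10]=0xA2 cont=1 payload=0x22=34: acc |= 34<<0 -> acc=34 shift=7
  byte[11]=0xA5 cont=1 payload=0x25=37: acc |= 37<<7 -> acc=4770 shift=14
  byte[12]=0x6C cont=0 payload=0x6C=108: acc |= 108<<14 -> acc=1774242 shift=21 [end]
Varint 5: bytes[10:13] = A2 A5 6C -> value 1774242 (3 byte(s))

Answer: 98 4678 146557767 619345 1774242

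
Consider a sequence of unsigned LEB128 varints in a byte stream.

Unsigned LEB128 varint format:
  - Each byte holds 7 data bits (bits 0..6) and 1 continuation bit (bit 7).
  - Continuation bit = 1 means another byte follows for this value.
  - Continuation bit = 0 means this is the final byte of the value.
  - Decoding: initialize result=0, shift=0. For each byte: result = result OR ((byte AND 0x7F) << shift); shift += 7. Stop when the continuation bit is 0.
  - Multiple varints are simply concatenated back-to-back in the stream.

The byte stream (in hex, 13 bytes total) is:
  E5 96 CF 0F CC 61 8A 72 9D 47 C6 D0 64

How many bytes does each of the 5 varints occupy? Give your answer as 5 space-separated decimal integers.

  byte[0]=0xE5 cont=1 payload=0x65=101: acc |= 101<<0 -> acc=101 shift=7
  byte[1]=0x96 cont=1 payload=0x16=22: acc |= 22<<7 -> acc=2917 shift=14
  byte[2]=0xCF cont=1 payload=0x4F=79: acc |= 79<<14 -> acc=1297253 shift=21
  byte[3]=0x0F cont=0 payload=0x0F=15: acc |= 15<<21 -> acc=32754533 shift=28 [end]
Varint 1: bytes[0:4] = E5 96 CF 0F -> value 32754533 (4 byte(s))
  byte[4]=0xCC cont=1 payload=0x4C=76: acc |= 76<<0 -> acc=76 shift=7
  byte[5]=0x61 cont=0 payload=0x61=97: acc |= 97<<7 -> acc=12492 shift=14 [end]
Varint 2: bytes[4:6] = CC 61 -> value 12492 (2 byte(s))
  byte[6]=0x8A cont=1 payload=0x0A=10: acc |= 10<<0 -> acc=10 shift=7
  byte[7]=0x72 cont=0 payload=0x72=114: acc |= 114<<7 -> acc=14602 shift=14 [end]
Varint 3: bytes[6:8] = 8A 72 -> value 14602 (2 byte(s))
  byte[8]=0x9D cont=1 payload=0x1D=29: acc |= 29<<0 -> acc=29 shift=7
  byte[9]=0x47 cont=0 payload=0x47=71: acc |= 71<<7 -> acc=9117 shift=14 [end]
Varint 4: bytes[8:10] = 9D 47 -> value 9117 (2 byte(s))
  byte[10]=0xC6 cont=1 payload=0x46=70: acc |= 70<<0 -> acc=70 shift=7
  byte[11]=0xD0 cont=1 payload=0x50=80: acc |= 80<<7 -> acc=10310 shift=14
  byte[12]=0x64 cont=0 payload=0x64=100: acc |= 100<<14 -> acc=1648710 shift=21 [end]
Varint 5: bytes[10:13] = C6 D0 64 -> value 1648710 (3 byte(s))

Answer: 4 2 2 2 3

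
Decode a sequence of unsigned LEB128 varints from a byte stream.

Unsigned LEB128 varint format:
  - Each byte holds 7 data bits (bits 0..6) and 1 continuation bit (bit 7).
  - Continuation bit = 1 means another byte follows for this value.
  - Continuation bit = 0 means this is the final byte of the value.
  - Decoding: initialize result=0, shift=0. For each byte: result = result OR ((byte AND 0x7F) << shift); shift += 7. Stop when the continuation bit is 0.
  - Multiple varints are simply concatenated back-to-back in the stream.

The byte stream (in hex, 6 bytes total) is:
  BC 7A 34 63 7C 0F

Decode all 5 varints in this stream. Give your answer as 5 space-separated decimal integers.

Answer: 15676 52 99 124 15

Derivation:
  byte[0]=0xBC cont=1 payload=0x3C=60: acc |= 60<<0 -> acc=60 shift=7
  byte[1]=0x7A cont=0 payload=0x7A=122: acc |= 122<<7 -> acc=15676 shift=14 [end]
Varint 1: bytes[0:2] = BC 7A -> value 15676 (2 byte(s))
  byte[2]=0x34 cont=0 payload=0x34=52: acc |= 52<<0 -> acc=52 shift=7 [end]
Varint 2: bytes[2:3] = 34 -> value 52 (1 byte(s))
  byte[3]=0x63 cont=0 payload=0x63=99: acc |= 99<<0 -> acc=99 shift=7 [end]
Varint 3: bytes[3:4] = 63 -> value 99 (1 byte(s))
  byte[4]=0x7C cont=0 payload=0x7C=124: acc |= 124<<0 -> acc=124 shift=7 [end]
Varint 4: bytes[4:5] = 7C -> value 124 (1 byte(s))
  byte[5]=0x0F cont=0 payload=0x0F=15: acc |= 15<<0 -> acc=15 shift=7 [end]
Varint 5: bytes[5:6] = 0F -> value 15 (1 byte(s))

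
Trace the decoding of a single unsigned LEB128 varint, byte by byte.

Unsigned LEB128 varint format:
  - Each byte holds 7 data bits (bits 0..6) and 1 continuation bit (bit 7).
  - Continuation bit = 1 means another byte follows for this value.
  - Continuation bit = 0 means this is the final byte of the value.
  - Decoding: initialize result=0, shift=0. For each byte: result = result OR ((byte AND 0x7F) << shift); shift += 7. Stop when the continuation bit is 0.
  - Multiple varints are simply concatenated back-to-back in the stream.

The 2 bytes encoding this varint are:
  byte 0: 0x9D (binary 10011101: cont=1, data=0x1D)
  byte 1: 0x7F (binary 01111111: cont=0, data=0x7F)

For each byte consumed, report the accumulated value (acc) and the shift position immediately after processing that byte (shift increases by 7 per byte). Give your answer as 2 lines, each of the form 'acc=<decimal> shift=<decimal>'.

Answer: acc=29 shift=7
acc=16285 shift=14

Derivation:
byte 0=0x9D: payload=0x1D=29, contrib = 29<<0 = 29; acc -> 29, shift -> 7
byte 1=0x7F: payload=0x7F=127, contrib = 127<<7 = 16256; acc -> 16285, shift -> 14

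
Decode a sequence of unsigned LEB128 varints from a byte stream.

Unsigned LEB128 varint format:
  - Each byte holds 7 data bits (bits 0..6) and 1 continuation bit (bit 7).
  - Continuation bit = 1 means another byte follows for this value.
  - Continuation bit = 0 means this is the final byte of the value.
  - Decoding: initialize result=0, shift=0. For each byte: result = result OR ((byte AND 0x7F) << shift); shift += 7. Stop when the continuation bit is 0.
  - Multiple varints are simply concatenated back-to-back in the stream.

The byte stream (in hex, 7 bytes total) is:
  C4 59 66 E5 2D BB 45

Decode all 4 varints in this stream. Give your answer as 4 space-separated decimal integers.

  byte[0]=0xC4 cont=1 payload=0x44=68: acc |= 68<<0 -> acc=68 shift=7
  byte[1]=0x59 cont=0 payload=0x59=89: acc |= 89<<7 -> acc=11460 shift=14 [end]
Varint 1: bytes[0:2] = C4 59 -> value 11460 (2 byte(s))
  byte[2]=0x66 cont=0 payload=0x66=102: acc |= 102<<0 -> acc=102 shift=7 [end]
Varint 2: bytes[2:3] = 66 -> value 102 (1 byte(s))
  byte[3]=0xE5 cont=1 payload=0x65=101: acc |= 101<<0 -> acc=101 shift=7
  byte[4]=0x2D cont=0 payload=0x2D=45: acc |= 45<<7 -> acc=5861 shift=14 [end]
Varint 3: bytes[3:5] = E5 2D -> value 5861 (2 byte(s))
  byte[5]=0xBB cont=1 payload=0x3B=59: acc |= 59<<0 -> acc=59 shift=7
  byte[6]=0x45 cont=0 payload=0x45=69: acc |= 69<<7 -> acc=8891 shift=14 [end]
Varint 4: bytes[5:7] = BB 45 -> value 8891 (2 byte(s))

Answer: 11460 102 5861 8891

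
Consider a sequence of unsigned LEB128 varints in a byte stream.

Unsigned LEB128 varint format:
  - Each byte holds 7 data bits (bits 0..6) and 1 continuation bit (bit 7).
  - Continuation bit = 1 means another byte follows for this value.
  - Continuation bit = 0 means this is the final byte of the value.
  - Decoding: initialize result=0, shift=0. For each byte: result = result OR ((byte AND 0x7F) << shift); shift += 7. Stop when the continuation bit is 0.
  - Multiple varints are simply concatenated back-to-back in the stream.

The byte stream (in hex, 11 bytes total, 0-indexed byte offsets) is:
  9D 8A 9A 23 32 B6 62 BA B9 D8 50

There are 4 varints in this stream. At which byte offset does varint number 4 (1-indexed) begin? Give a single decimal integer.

Answer: 7

Derivation:
  byte[0]=0x9D cont=1 payload=0x1D=29: acc |= 29<<0 -> acc=29 shift=7
  byte[1]=0x8A cont=1 payload=0x0A=10: acc |= 10<<7 -> acc=1309 shift=14
  byte[2]=0x9A cont=1 payload=0x1A=26: acc |= 26<<14 -> acc=427293 shift=21
  byte[3]=0x23 cont=0 payload=0x23=35: acc |= 35<<21 -> acc=73827613 shift=28 [end]
Varint 1: bytes[0:4] = 9D 8A 9A 23 -> value 73827613 (4 byte(s))
  byte[4]=0x32 cont=0 payload=0x32=50: acc |= 50<<0 -> acc=50 shift=7 [end]
Varint 2: bytes[4:5] = 32 -> value 50 (1 byte(s))
  byte[5]=0xB6 cont=1 payload=0x36=54: acc |= 54<<0 -> acc=54 shift=7
  byte[6]=0x62 cont=0 payload=0x62=98: acc |= 98<<7 -> acc=12598 shift=14 [end]
Varint 3: bytes[5:7] = B6 62 -> value 12598 (2 byte(s))
  byte[7]=0xBA cont=1 payload=0x3A=58: acc |= 58<<0 -> acc=58 shift=7
  byte[8]=0xB9 cont=1 payload=0x39=57: acc |= 57<<7 -> acc=7354 shift=14
  byte[9]=0xD8 cont=1 payload=0x58=88: acc |= 88<<14 -> acc=1449146 shift=21
  byte[10]=0x50 cont=0 payload=0x50=80: acc |= 80<<21 -> acc=169221306 shift=28 [end]
Varint 4: bytes[7:11] = BA B9 D8 50 -> value 169221306 (4 byte(s))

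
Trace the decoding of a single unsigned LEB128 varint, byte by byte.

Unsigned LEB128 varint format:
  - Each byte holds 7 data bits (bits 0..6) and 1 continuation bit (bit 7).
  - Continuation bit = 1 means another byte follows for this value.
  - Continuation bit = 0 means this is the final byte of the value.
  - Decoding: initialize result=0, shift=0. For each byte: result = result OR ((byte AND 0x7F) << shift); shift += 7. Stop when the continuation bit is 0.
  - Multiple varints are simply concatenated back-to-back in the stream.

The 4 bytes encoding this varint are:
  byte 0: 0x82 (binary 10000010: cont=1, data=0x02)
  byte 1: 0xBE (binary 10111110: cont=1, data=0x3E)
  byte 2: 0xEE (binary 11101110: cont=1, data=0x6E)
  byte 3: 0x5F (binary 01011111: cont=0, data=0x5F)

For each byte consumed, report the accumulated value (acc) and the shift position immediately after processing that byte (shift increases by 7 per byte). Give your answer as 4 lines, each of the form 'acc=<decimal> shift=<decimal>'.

byte 0=0x82: payload=0x02=2, contrib = 2<<0 = 2; acc -> 2, shift -> 7
byte 1=0xBE: payload=0x3E=62, contrib = 62<<7 = 7936; acc -> 7938, shift -> 14
byte 2=0xEE: payload=0x6E=110, contrib = 110<<14 = 1802240; acc -> 1810178, shift -> 21
byte 3=0x5F: payload=0x5F=95, contrib = 95<<21 = 199229440; acc -> 201039618, shift -> 28

Answer: acc=2 shift=7
acc=7938 shift=14
acc=1810178 shift=21
acc=201039618 shift=28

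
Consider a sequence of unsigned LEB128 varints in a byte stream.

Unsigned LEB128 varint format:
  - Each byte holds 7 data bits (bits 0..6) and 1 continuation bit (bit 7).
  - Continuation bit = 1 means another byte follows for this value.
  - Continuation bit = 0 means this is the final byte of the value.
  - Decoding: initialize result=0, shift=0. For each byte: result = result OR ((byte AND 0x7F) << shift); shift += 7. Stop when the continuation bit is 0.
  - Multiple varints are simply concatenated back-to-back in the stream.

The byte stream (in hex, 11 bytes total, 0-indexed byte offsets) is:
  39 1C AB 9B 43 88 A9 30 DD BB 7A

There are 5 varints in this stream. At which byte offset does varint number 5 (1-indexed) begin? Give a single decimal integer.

  byte[0]=0x39 cont=0 payload=0x39=57: acc |= 57<<0 -> acc=57 shift=7 [end]
Varint 1: bytes[0:1] = 39 -> value 57 (1 byte(s))
  byte[1]=0x1C cont=0 payload=0x1C=28: acc |= 28<<0 -> acc=28 shift=7 [end]
Varint 2: bytes[1:2] = 1C -> value 28 (1 byte(s))
  byte[2]=0xAB cont=1 payload=0x2B=43: acc |= 43<<0 -> acc=43 shift=7
  byte[3]=0x9B cont=1 payload=0x1B=27: acc |= 27<<7 -> acc=3499 shift=14
  byte[4]=0x43 cont=0 payload=0x43=67: acc |= 67<<14 -> acc=1101227 shift=21 [end]
Varint 3: bytes[2:5] = AB 9B 43 -> value 1101227 (3 byte(s))
  byte[5]=0x88 cont=1 payload=0x08=8: acc |= 8<<0 -> acc=8 shift=7
  byte[6]=0xA9 cont=1 payload=0x29=41: acc |= 41<<7 -> acc=5256 shift=14
  byte[7]=0x30 cont=0 payload=0x30=48: acc |= 48<<14 -> acc=791688 shift=21 [end]
Varint 4: bytes[5:8] = 88 A9 30 -> value 791688 (3 byte(s))
  byte[8]=0xDD cont=1 payload=0x5D=93: acc |= 93<<0 -> acc=93 shift=7
  byte[9]=0xBB cont=1 payload=0x3B=59: acc |= 59<<7 -> acc=7645 shift=14
  byte[10]=0x7A cont=0 payload=0x7A=122: acc |= 122<<14 -> acc=2006493 shift=21 [end]
Varint 5: bytes[8:11] = DD BB 7A -> value 2006493 (3 byte(s))

Answer: 8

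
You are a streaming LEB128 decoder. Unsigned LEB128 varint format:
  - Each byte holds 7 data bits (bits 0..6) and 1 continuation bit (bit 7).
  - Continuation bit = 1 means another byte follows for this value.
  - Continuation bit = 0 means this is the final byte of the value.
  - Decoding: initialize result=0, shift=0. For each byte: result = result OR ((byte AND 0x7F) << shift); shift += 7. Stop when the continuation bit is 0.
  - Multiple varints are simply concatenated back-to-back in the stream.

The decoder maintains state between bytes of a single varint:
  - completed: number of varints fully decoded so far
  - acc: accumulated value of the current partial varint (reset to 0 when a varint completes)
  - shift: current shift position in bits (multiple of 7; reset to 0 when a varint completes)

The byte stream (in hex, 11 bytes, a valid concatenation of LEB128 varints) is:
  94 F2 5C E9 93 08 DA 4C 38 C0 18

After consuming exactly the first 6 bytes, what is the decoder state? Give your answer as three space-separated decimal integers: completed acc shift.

Answer: 2 0 0

Derivation:
byte[0]=0x94 cont=1 payload=0x14: acc |= 20<<0 -> completed=0 acc=20 shift=7
byte[1]=0xF2 cont=1 payload=0x72: acc |= 114<<7 -> completed=0 acc=14612 shift=14
byte[2]=0x5C cont=0 payload=0x5C: varint #1 complete (value=1521940); reset -> completed=1 acc=0 shift=0
byte[3]=0xE9 cont=1 payload=0x69: acc |= 105<<0 -> completed=1 acc=105 shift=7
byte[4]=0x93 cont=1 payload=0x13: acc |= 19<<7 -> completed=1 acc=2537 shift=14
byte[5]=0x08 cont=0 payload=0x08: varint #2 complete (value=133609); reset -> completed=2 acc=0 shift=0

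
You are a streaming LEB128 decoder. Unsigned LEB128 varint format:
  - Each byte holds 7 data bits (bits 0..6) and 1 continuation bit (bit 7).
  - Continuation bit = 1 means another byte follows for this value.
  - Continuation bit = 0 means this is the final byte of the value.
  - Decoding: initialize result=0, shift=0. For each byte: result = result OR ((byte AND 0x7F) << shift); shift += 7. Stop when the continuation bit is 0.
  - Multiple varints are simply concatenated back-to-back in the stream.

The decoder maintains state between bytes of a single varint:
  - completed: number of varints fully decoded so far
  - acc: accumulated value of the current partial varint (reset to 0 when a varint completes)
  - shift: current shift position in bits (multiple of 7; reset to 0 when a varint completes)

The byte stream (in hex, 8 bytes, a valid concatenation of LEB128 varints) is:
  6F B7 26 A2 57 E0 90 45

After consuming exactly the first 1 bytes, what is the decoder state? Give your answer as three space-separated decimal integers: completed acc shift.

Answer: 1 0 0

Derivation:
byte[0]=0x6F cont=0 payload=0x6F: varint #1 complete (value=111); reset -> completed=1 acc=0 shift=0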